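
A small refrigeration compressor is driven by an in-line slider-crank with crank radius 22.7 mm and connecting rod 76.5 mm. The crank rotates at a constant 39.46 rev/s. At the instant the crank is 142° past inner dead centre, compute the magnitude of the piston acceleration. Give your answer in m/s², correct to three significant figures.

ω = 2π·39.5 = 247.9 rad/s
x(θ) = r cosθ + √(L² − r² sin²θ); with ω constant, a = ω²·d²x/dθ².
d²x/dθ² = −r cosθ − r²(cos2θ)/√u − r⁴ sin²2θ/(4u^{3/2}),  u = L² − r² sin²θ = 0.00565693 m².
Substituting r = 0.0227 m, L = 0.0765 m, θ = 142°: d²x/dθ² = +0.016084 m.
a = ω²·d²x/dθ² = (247.9)²·(+0.016084) = +988.68 m/s²;  |a| = 988.68 m/s².

989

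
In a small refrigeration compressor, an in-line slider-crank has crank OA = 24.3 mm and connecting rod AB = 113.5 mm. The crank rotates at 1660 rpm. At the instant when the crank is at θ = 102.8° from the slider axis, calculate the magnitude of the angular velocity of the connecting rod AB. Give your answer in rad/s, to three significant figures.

8.43

ω = 173.8 rad/s (converted from 1660 rpm).
The rod makes angle φ with the slider axis where L sinφ = r sinθ; differentiating, L cosφ·φ̇ = r ω cosθ.
L cosφ = √(L² − r² sin²θ) = 0.111 m.
|ω_rod| = r ω |cosθ| / √(L² − r² sin²θ) = 0.0243·173.8·0.22155/0.111 = 8.4313 rad/s.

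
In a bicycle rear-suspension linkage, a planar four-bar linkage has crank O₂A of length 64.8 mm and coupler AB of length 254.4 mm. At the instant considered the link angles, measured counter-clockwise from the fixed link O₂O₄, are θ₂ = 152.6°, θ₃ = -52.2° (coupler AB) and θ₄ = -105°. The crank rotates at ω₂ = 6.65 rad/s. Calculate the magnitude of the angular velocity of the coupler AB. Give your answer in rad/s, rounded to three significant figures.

2.08

ω₂ = 6.65 rad/s
Differentiating the loop-closure r₂e^{iθ₂}+r₃e^{iθ₃}=r₁+r₄e^{iθ₄} gives r₂ω₂e^{iθ₂}+r₃ω₃e^{iθ₃}=r₄ω₄e^{iθ₄}.
Eliminating the other unknown: ω₃ = r₂ω₂ sin(θ₄−θ₂) / [r₃ sin(θ₃−θ₄)].
Numerator sine = +0.97667; denominator sine = +0.79653.
Result = 0.0648·6.65·(+0.97667) / (0.2544·(+0.79653)) = +2.077 rad/s; magnitude 2.077 rad/s.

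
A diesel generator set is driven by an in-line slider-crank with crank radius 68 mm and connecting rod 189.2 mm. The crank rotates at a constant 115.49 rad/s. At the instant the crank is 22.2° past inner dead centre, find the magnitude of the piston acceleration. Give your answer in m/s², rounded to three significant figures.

1080

ω = 115.5 rad/s
x(θ) = r cosθ + √(L² − r² sin²θ); with ω constant, a = ω²·d²x/dθ².
d²x/dθ² = −r cosθ − r²(cos2θ)/√u − r⁴ sin²2θ/(4u^{3/2}),  u = L² − r² sin²θ = 0.0351365 m².
Substituting r = 0.068 m, L = 0.1892 m, θ = 22.2°: d²x/dθ² = -0.080981 m.
a = ω²·d²x/dθ² = (115.5)²·(-0.080981) = -1080.1 m/s²;  |a| = 1080.1 m/s².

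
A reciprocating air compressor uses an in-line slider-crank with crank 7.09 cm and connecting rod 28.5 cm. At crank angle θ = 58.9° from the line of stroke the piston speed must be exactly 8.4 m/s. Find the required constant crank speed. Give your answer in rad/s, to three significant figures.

122

For an in-line slider-crank, |v_piston| = rω|sinθ|·[1 + r cosθ/√(L² − r² sin²θ)].
With r = 0.0709 m, L = 0.285 m, θ = 58.9°: the bracketed kinematic factor |dx/dθ| = 0.068694 m.
ω = v/|dx/dθ| = 8.4/0.068694 = 122.28 rad/s.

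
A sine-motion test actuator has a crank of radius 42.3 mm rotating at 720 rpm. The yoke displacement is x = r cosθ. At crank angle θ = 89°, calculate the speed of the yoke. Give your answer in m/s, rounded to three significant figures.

ω = 75.4 rad/s (from 720 rpm).
x = r cosθ ⇒ ẋ = −rω sinθ.
|v| = rω|sinθ| = 0.0423·75.4·|sin 89°| = 3.1889 m/s.

3.19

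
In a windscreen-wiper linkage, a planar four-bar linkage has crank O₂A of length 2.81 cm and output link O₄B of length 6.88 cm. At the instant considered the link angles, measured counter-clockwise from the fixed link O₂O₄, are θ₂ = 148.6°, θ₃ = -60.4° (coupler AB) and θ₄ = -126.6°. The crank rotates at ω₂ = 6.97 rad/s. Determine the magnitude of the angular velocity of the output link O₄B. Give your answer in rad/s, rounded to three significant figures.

ω₂ = 6.97 rad/s
Differentiating the loop-closure r₂e^{iθ₂}+r₃e^{iθ₃}=r₁+r₄e^{iθ₄} gives r₂ω₂e^{iθ₂}+r₃ω₃e^{iθ₃}=r₄ω₄e^{iθ₄}.
Eliminating the other unknown: ω₄ = r₂ω₂ sin(θ₂−θ₃) / [r₄ sin(θ₄−θ₃)].
Numerator sine = -0.48481; denominator sine = -0.91496.
Result = 0.0281·6.97·(-0.48481) / (0.0688·(-0.91496)) = +1.5084 rad/s; magnitude 1.5084 rad/s.

1.51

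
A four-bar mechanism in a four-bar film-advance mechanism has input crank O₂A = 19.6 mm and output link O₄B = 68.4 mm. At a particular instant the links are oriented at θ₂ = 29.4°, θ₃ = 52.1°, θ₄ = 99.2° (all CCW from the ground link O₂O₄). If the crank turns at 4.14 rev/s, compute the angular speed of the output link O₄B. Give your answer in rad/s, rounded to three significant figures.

ω₂ = 26.01 rad/s (from 4.14 rev/s).
Differentiating the loop-closure r₂e^{iθ₂}+r₃e^{iθ₃}=r₁+r₄e^{iθ₄} gives r₂ω₂e^{iθ₂}+r₃ω₃e^{iθ₃}=r₄ω₄e^{iθ₄}.
Eliminating the other unknown: ω₄ = r₂ω₂ sin(θ₂−θ₃) / [r₄ sin(θ₄−θ₃)].
Numerator sine = -0.38591; denominator sine = +0.73254.
Result = 0.0196·26.01·(-0.38591) / (0.0684·(+0.73254)) = -3.9267 rad/s; magnitude 3.9267 rad/s.

3.93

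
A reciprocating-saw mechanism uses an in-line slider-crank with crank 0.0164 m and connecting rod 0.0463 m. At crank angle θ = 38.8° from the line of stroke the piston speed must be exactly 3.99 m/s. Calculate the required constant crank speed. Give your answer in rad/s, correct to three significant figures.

303

For an in-line slider-crank, |v_piston| = rω|sinθ|·[1 + r cosθ/√(L² − r² sin²θ)].
With r = 0.0164 m, L = 0.0463 m, θ = 38.8°: the bracketed kinematic factor |dx/dθ| = 0.013186 m.
ω = v/|dx/dθ| = 3.99/0.013186 = 302.6 rad/s.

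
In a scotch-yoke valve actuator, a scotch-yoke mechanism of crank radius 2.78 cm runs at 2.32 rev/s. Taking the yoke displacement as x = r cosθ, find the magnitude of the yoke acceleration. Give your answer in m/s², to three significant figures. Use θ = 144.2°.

4.79

ω = 14.58 rad/s (from 2.32 rev/s).
x = r cosθ ⇒ ẍ = −rω² cosθ (ω constant).
|a| = rω²|cosθ| = 0.0278·(14.58)²·|cos 144.2°| = 4.7911 m/s².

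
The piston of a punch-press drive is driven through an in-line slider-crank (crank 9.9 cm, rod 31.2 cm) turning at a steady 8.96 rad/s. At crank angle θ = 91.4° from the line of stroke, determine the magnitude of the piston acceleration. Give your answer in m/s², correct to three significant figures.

ω = 8.96 rad/s
x(θ) = r cosθ + √(L² − r² sin²θ); with ω constant, a = ω²·d²x/dθ².
d²x/dθ² = −r cosθ − r²(cos2θ)/√u − r⁴ sin²2θ/(4u^{3/2}),  u = L² − r² sin²θ = 0.0875489 m².
Substituting r = 0.099 m, L = 0.312 m, θ = 91.4°: d²x/dθ² = +0.035501 m.
a = ω²·d²x/dθ² = (8.96)²·(+0.035501) = +2.8501 m/s²;  |a| = 2.8501 m/s².

2.85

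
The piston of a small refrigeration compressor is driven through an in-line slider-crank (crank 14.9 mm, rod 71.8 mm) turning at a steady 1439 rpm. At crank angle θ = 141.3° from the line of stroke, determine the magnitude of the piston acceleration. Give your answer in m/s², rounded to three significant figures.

248

ω = 2π·1439/60 = 150.7 rad/s
x(θ) = r cosθ + √(L² − r² sin²θ); with ω constant, a = ω²·d²x/dθ².
d²x/dθ² = −r cosθ − r²(cos2θ)/√u − r⁴ sin²2θ/(4u^{3/2}),  u = L² − r² sin²θ = 0.00506845 m².
Substituting r = 0.0149 m, L = 0.0718 m, θ = 141.3°: d²x/dθ² = +0.010916 m.
a = ω²·d²x/dθ² = (150.7)²·(+0.010916) = +247.87 m/s²;  |a| = 247.87 m/s².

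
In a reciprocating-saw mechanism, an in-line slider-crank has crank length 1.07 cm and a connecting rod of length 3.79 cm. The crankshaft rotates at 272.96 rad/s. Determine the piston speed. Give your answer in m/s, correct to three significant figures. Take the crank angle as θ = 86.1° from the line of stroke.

ω = 273 rad/s
For an in-line slider-crank, x = r cosθ + √(L² − r² sin²θ), so v = −rω sinθ·[1 + r cosθ/√(L² − r² sin²θ)].
With r = 0.0107 m, L = 0.0379 m, θ = 86.1°: √(L² − r² sin²θ) = 0.036366 m.
v = −0.0107·273·0.99768·[1 + 0.0107·0.06802/0.036366] = -2.9722 m/s.
|v| = 2.9722 m/s.

2.97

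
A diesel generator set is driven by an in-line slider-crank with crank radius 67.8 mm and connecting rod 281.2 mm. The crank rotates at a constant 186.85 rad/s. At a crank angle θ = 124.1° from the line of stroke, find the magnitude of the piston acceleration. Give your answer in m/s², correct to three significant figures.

ω = 186.8 rad/s
x(θ) = r cosθ + √(L² − r² sin²θ); with ω constant, a = ω²·d²x/dθ².
d²x/dθ² = −r cosθ − r²(cos2θ)/√u − r⁴ sin²2θ/(4u^{3/2}),  u = L² − r² sin²θ = 0.0759215 m².
Substituting r = 0.0678 m, L = 0.2812 m, θ = 124.1°: d²x/dθ² = +0.043989 m.
a = ω²·d²x/dθ² = (186.8)²·(+0.043989) = +1535.8 m/s²;  |a| = 1535.8 m/s².

1540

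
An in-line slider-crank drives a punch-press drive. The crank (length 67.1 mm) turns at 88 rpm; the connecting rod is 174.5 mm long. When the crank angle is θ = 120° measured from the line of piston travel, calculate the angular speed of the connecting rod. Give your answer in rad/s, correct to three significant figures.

1.88

ω = 9.215 rad/s (converted from 88 rpm).
The rod makes angle φ with the slider axis where L sinφ = r sinθ; differentiating, L cosφ·φ̇ = r ω cosθ.
L cosφ = √(L² − r² sin²θ) = 0.16454 m.
|ω_rod| = r ω |cosθ| / √(L² − r² sin²θ) = 0.0671·9.215·0.50000/0.16454 = 1.879 rad/s.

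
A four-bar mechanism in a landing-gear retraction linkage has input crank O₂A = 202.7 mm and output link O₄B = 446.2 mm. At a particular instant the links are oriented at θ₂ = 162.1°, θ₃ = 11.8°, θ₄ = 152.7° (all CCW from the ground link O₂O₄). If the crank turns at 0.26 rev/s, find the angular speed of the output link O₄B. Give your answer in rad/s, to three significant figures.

0.583

ω₂ = 1.634 rad/s (from 0.26 rev/s).
Differentiating the loop-closure r₂e^{iθ₂}+r₃e^{iθ₃}=r₁+r₄e^{iθ₄} gives r₂ω₂e^{iθ₂}+r₃ω₃e^{iθ₃}=r₄ω₄e^{iθ₄}.
Eliminating the other unknown: ω₄ = r₂ω₂ sin(θ₂−θ₃) / [r₄ sin(θ₄−θ₃)].
Numerator sine = +0.49546; denominator sine = +0.63068.
Result = 0.2027·1.634·(+0.49546) / (0.4462·(+0.63068)) = +0.58301 rad/s; magnitude 0.58301 rad/s.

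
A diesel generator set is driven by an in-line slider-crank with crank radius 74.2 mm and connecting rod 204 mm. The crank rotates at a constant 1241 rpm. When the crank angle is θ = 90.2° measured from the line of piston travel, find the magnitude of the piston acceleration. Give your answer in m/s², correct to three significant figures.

ω = 2π·1241/60 = 130 rad/s
x(θ) = r cosθ + √(L² − r² sin²θ); with ω constant, a = ω²·d²x/dθ².
d²x/dθ² = −r cosθ − r²(cos2θ)/√u − r⁴ sin²2θ/(4u^{3/2}),  u = L² − r² sin²θ = 0.0361104 m².
Substituting r = 0.0742 m, L = 0.204 m, θ = 90.2°: d²x/dθ² = +0.029231 m.
a = ω²·d²x/dθ² = (130)²·(+0.029231) = +493.68 m/s²;  |a| = 493.68 m/s².

494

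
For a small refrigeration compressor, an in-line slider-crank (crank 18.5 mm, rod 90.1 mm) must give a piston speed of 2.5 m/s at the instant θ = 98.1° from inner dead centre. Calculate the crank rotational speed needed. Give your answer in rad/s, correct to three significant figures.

For an in-line slider-crank, |v_piston| = rω|sinθ|·[1 + r cosθ/√(L² − r² sin²θ)].
With r = 0.0185 m, L = 0.0901 m, θ = 98.1°: the bracketed kinematic factor |dx/dθ| = 0.017774 m.
ω = v/|dx/dθ| = 2.5/0.017774 = 140.65 rad/s.

141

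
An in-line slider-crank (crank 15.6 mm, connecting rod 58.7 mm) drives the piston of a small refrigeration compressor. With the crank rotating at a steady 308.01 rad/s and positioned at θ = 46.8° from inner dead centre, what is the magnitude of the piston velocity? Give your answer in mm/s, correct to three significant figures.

ω = 308 rad/s
For an in-line slider-crank, x = r cosθ + √(L² − r² sin²θ), so v = −rω sinθ·[1 + r cosθ/√(L² − r² sin²θ)].
With r = 0.0156 m, L = 0.0587 m, θ = 46.8°: √(L² − r² sin²θ) = 0.057588 m.
v = −0.0156·308·0.72897·[1 + 0.0156·0.68455/0.057588] = -4.1522 m/s.
|v| = 4.1522 m/s = 4152.2 mm/s.

4150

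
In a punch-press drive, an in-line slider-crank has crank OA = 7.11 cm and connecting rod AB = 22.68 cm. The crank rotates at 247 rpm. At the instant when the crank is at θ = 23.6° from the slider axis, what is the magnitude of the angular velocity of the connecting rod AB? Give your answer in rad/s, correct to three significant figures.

ω = 25.87 rad/s (converted from 247 rpm).
The rod makes angle φ with the slider axis where L sinφ = r sinθ; differentiating, L cosφ·φ̇ = r ω cosθ.
L cosφ = √(L² − r² sin²θ) = 0.22501 m.
|ω_rod| = r ω |cosθ| / √(L² − r² sin²θ) = 0.0711·25.87·0.91636/0.22501 = 7.4897 rad/s.

7.49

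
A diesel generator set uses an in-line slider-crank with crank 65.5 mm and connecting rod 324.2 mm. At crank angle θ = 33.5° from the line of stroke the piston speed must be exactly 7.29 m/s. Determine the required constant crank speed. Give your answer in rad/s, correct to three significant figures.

172

For an in-line slider-crank, |v_piston| = rω|sinθ|·[1 + r cosθ/√(L² − r² sin²θ)].
With r = 0.0655 m, L = 0.3242 m, θ = 33.5°: the bracketed kinematic factor |dx/dθ| = 0.042281 m.
ω = v/|dx/dθ| = 7.29/0.042281 = 172.42 rad/s.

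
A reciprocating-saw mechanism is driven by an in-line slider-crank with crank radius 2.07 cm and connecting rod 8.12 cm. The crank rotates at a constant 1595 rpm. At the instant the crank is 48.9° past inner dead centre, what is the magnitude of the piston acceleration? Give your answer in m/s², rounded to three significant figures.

ω = 2π·1595/60 = 167 rad/s
x(θ) = r cosθ + √(L² − r² sin²θ); with ω constant, a = ω²·d²x/dθ².
d²x/dθ² = −r cosθ − r²(cos2θ)/√u − r⁴ sin²2θ/(4u^{3/2}),  u = L² − r² sin²θ = 0.00635012 m².
Substituting r = 0.0207 m, L = 0.0812 m, θ = 48.9°: d²x/dθ² = -0.012967 m.
a = ω²·d²x/dθ² = (167)²·(-0.012967) = -361.76 m/s²;  |a| = 361.76 m/s².

362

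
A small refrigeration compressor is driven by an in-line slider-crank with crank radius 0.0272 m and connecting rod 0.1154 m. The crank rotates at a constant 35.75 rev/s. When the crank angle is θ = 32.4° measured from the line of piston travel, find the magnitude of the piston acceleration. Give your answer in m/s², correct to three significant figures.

1300

ω = 2π·35.8 = 224.6 rad/s
x(θ) = r cosθ + √(L² − r² sin²θ); with ω constant, a = ω²·d²x/dθ².
d²x/dθ² = −r cosθ − r²(cos2θ)/√u − r⁴ sin²2θ/(4u^{3/2}),  u = L² − r² sin²θ = 0.0131047 m².
Substituting r = 0.0272 m, L = 0.1154 m, θ = 32.4°: d²x/dθ² = -0.025792 m.
a = ω²·d²x/dθ² = (224.6)²·(-0.025792) = -1301.4 m/s²;  |a| = 1301.4 m/s².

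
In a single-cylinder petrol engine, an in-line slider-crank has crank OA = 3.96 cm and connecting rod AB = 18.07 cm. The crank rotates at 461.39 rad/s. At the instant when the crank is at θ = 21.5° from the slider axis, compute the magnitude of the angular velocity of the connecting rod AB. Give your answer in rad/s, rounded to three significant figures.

ω = 461.4 rad/s
The rod makes angle φ with the slider axis where L sinφ = r sinθ; differentiating, L cosφ·φ̇ = r ω cosθ.
L cosφ = √(L² − r² sin²θ) = 0.18012 m.
|ω_rod| = r ω |cosθ| / √(L² − r² sin²θ) = 0.0396·461.4·0.93042/0.18012 = 94.382 rad/s.

94.4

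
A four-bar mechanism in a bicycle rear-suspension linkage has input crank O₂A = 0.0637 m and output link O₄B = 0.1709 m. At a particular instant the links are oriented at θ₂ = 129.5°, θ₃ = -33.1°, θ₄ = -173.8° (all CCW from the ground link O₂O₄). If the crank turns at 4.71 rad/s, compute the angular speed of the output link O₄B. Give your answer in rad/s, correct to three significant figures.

ω₂ = 4.71 rad/s
Differentiating the loop-closure r₂e^{iθ₂}+r₃e^{iθ₃}=r₁+r₄e^{iθ₄} gives r₂ω₂e^{iθ₂}+r₃ω₃e^{iθ₃}=r₄ω₄e^{iθ₄}.
Eliminating the other unknown: ω₄ = r₂ω₂ sin(θ₂−θ₃) / [r₄ sin(θ₄−θ₃)].
Numerator sine = +0.29904; denominator sine = -0.63338.
Result = 0.0637·4.71·(+0.29904) / (0.1709·(-0.63338)) = -0.82886 rad/s; magnitude 0.82886 rad/s.

0.829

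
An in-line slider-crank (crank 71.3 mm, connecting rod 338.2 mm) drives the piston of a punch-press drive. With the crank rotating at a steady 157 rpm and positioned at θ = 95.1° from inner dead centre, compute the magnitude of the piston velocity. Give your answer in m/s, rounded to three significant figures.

ω = 2π·157/60 = 16.44 rad/s
For an in-line slider-crank, x = r cosθ + √(L² − r² sin²θ), so v = −rω sinθ·[1 + r cosθ/√(L² − r² sin²θ)].
With r = 0.0713 m, L = 0.3382 m, θ = 95.1°: √(L² − r² sin²θ) = 0.33066 m.
v = −0.0713·16.44·0.99604·[1 + 0.0713·-0.08889/0.33066] = -1.1452 m/s.
|v| = 1.1452 m/s.

1.15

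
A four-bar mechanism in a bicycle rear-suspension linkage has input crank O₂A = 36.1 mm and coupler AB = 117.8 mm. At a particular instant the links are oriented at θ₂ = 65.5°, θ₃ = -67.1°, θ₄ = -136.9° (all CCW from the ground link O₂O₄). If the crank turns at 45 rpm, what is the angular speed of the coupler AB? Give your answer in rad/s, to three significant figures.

0.586

ω₂ = 4.712 rad/s (from 45 rpm).
Differentiating the loop-closure r₂e^{iθ₂}+r₃e^{iθ₃}=r₁+r₄e^{iθ₄} gives r₂ω₂e^{iθ₂}+r₃ω₃e^{iθ₃}=r₄ω₄e^{iθ₄}.
Eliminating the other unknown: ω₃ = r₂ω₂ sin(θ₄−θ₂) / [r₃ sin(θ₃−θ₄)].
Numerator sine = +0.38107; denominator sine = +0.93849.
Result = 0.0361·4.712·(+0.38107) / (0.1178·(+0.93849)) = +0.58638 rad/s; magnitude 0.58638 rad/s.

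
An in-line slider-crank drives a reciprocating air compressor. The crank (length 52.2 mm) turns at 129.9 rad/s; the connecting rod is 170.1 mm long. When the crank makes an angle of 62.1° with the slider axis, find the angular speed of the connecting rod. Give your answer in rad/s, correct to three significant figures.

ω = 129.9 rad/s
The rod makes angle φ with the slider axis where L sinφ = r sinθ; differentiating, L cosφ·φ̇ = r ω cosθ.
L cosφ = √(L² − r² sin²θ) = 0.16372 m.
|ω_rod| = r ω |cosθ| / √(L² − r² sin²θ) = 0.0522·129.9·0.46793/0.16372 = 19.38 rad/s.

19.4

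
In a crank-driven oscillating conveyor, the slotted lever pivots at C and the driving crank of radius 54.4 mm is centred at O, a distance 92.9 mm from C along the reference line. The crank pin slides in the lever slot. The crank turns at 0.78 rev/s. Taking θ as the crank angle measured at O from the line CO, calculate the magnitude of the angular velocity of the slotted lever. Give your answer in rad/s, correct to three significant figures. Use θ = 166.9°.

5.51

ω = 4.901 rad/s (from 0.78 rev/s).
Crank pin A relative to C: A = (d + r cosθ, r sinθ); lever angle φ = atan2(r sinθ, d + r cosθ).
Differentiating tanφ: φ̇ = rω(d cosθ + r)/(d² + r² + 2dr cosθ).
d² + r² + 2dr cosθ = |CA|² = 0.00174529 m²;  d cosθ + r = -0.036082 m.
|ω_lever| = |0.0544·4.901·-0.036082| / 0.00174529 = 5.5119 rad/s.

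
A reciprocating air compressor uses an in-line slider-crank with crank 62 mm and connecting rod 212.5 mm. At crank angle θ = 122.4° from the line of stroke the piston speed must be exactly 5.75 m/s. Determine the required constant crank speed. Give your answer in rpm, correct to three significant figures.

1250

For an in-line slider-crank, |v_piston| = rω|sinθ|·[1 + r cosθ/√(L² − r² sin²θ)].
With r = 0.062 m, L = 0.2125 m, θ = 122.4°: the bracketed kinematic factor |dx/dθ| = 0.043904 m.
ω = v/|dx/dθ| = 5.75/0.043904 = 130.97 rad/s.
N = 60ω/(2π) = 1250.6 rpm.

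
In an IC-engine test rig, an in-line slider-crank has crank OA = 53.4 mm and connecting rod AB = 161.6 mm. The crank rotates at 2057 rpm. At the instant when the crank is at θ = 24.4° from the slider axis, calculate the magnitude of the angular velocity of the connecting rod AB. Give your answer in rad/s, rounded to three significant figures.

65.4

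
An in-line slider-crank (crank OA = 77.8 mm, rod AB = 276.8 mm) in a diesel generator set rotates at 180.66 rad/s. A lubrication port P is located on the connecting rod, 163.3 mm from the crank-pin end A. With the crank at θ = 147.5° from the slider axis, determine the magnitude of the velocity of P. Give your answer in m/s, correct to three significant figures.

ω = 180.7 rad/s.  Crank-pin speed |V_A| = rω = 14.055 m/s, perpendicular to OA.
Rod angle: sinφ = −(r/L) sinθ ⇒ φ = -8.686°; ω_rod = −rω cosθ/√(L²−r²sin²θ) = +43.323 rad/s.
V_P = V_A + ω_rod × AP, with AP = 0.1633 m along the rod.
Components: V_Px = −rω sinθ − a·ω_rod·sinφ = -6.4835 m/s;  V_Py = rω cosθ + a·ω_rod·cosφ = -4.8607 m/s.
|V_P| = √(V_Px² + V_Py²) = 8.1033 m/s.

8.10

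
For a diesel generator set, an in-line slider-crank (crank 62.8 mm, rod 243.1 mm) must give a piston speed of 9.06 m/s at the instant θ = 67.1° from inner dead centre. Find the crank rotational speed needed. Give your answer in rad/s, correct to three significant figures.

142

For an in-line slider-crank, |v_piston| = rω|sinθ|·[1 + r cosθ/√(L² − r² sin²θ)].
With r = 0.0628 m, L = 0.2431 m, θ = 67.1°: the bracketed kinematic factor |dx/dθ| = 0.063838 m.
ω = v/|dx/dθ| = 9.06/0.063838 = 141.92 rad/s.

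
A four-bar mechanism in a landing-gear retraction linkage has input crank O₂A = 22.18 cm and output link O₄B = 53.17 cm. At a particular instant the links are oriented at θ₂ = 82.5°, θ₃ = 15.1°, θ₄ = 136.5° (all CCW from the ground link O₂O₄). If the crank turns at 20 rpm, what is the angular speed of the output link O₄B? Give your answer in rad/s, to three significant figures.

ω₂ = 2.094 rad/s (from 20 rpm).
Differentiating the loop-closure r₂e^{iθ₂}+r₃e^{iθ₃}=r₁+r₄e^{iθ₄} gives r₂ω₂e^{iθ₂}+r₃ω₃e^{iθ₃}=r₄ω₄e^{iθ₄}.
Eliminating the other unknown: ω₄ = r₂ω₂ sin(θ₂−θ₃) / [r₄ sin(θ₄−θ₃)].
Numerator sine = +0.92321; denominator sine = +0.85355.
Result = 0.2218·2.094·(+0.92321) / (0.5317·(+0.85355)) = +0.94498 rad/s; magnitude 0.94498 rad/s.

0.945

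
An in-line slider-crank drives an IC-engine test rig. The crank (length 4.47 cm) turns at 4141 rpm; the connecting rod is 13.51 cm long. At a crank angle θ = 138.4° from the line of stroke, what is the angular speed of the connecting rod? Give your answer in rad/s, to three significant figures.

110

ω = 433.6 rad/s (converted from 4141 rpm).
The rod makes angle φ with the slider axis where L sinφ = r sinθ; differentiating, L cosφ·φ̇ = r ω cosθ.
L cosφ = √(L² − r² sin²θ) = 0.1318 m.
|ω_rod| = r ω |cosθ| / √(L² − r² sin²θ) = 0.0447·433.6·0.74780/0.1318 = 109.98 rad/s.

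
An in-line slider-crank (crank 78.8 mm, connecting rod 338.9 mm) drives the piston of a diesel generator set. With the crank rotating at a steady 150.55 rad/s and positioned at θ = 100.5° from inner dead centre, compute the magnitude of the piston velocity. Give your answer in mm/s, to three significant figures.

ω = 150.6 rad/s
For an in-line slider-crank, x = r cosθ + √(L² − r² sin²θ), so v = −rω sinθ·[1 + r cosθ/√(L² − r² sin²θ)].
With r = 0.0788 m, L = 0.3389 m, θ = 100.5°: √(L² − r² sin²θ) = 0.32992 m.
v = −0.0788·150.6·0.98325·[1 + 0.0788·-0.18224/0.32992] = -11.157 m/s.
|v| = 11.157 m/s = 11157 mm/s.

11200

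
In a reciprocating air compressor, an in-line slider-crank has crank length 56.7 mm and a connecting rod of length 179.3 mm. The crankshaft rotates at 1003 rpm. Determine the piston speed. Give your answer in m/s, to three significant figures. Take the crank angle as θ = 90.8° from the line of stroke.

ω = 2π·1003/60 = 105 rad/s
For an in-line slider-crank, x = r cosθ + √(L² − r² sin²θ), so v = −rω sinθ·[1 + r cosθ/√(L² − r² sin²θ)].
With r = 0.0567 m, L = 0.1793 m, θ = 90.8°: √(L² − r² sin²θ) = 0.1701 m.
v = −0.0567·105·0.99990·[1 + 0.0567·-0.01396/0.1701] = -5.9271 m/s.
|v| = 5.9271 m/s.

5.93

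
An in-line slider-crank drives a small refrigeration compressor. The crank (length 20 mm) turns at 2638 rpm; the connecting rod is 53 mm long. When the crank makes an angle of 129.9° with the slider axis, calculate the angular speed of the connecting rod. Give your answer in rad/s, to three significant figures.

69.9

ω = 276.3 rad/s (converted from 2638 rpm).
The rod makes angle φ with the slider axis where L sinφ = r sinθ; differentiating, L cosφ·φ̇ = r ω cosθ.
L cosφ = √(L² − r² sin²θ) = 0.05073 m.
|ω_rod| = r ω |cosθ| / √(L² − r² sin²θ) = 0.02·276.3·0.64145/0.05073 = 69.86 rad/s.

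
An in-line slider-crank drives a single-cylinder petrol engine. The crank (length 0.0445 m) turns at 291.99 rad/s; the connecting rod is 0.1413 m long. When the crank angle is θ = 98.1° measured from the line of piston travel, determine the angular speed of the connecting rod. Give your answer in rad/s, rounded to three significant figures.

13.6

ω = 292 rad/s
The rod makes angle φ with the slider axis where L sinφ = r sinθ; differentiating, L cosφ·φ̇ = r ω cosθ.
L cosφ = √(L² − r² sin²θ) = 0.13426 m.
|ω_rod| = r ω |cosθ| / √(L² − r² sin²θ) = 0.0445·292·0.14090/0.13426 = 13.637 rad/s.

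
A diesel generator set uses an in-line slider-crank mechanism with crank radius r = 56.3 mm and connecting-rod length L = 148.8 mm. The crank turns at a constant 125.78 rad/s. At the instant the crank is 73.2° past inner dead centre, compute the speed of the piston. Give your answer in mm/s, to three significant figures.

ω = 125.8 rad/s
For an in-line slider-crank, x = r cosθ + √(L² − r² sin²θ), so v = −rω sinθ·[1 + r cosθ/√(L² − r² sin²θ)].
With r = 0.0563 m, L = 0.1488 m, θ = 73.2°: √(L² − r² sin²θ) = 0.1387 m.
v = −0.0563·125.8·0.95732·[1 + 0.0563·0.28903/0.1387] = -7.5745 m/s.
|v| = 7.5745 m/s = 7574.5 mm/s.

7570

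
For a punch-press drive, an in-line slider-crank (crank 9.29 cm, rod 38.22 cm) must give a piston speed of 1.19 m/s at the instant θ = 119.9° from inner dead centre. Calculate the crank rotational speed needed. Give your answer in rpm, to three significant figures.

161

For an in-line slider-crank, |v_piston| = rω|sinθ|·[1 + r cosθ/√(L² − r² sin²θ)].
With r = 0.0929 m, L = 0.3822 m, θ = 119.9°: the bracketed kinematic factor |dx/dθ| = 0.070553 m.
ω = v/|dx/dθ| = 1.19/0.070553 = 16.867 rad/s.
N = 60ω/(2π) = 161.07 rpm.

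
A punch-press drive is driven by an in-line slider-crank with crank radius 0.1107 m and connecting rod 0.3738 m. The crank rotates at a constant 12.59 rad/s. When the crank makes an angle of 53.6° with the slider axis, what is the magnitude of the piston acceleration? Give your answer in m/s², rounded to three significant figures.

ω = 12.59 rad/s
x(θ) = r cosθ + √(L² − r² sin²θ); with ω constant, a = ω²·d²x/dθ².
d²x/dθ² = −r cosθ − r²(cos2θ)/√u − r⁴ sin²2θ/(4u^{3/2}),  u = L² − r² sin²θ = 0.131787 m².
Substituting r = 0.1107 m, L = 0.3738 m, θ = 53.6°: d²x/dθ² = -0.056425 m.
a = ω²·d²x/dθ² = (12.59)²·(-0.056425) = -8.9439 m/s²;  |a| = 8.9439 m/s².

8.94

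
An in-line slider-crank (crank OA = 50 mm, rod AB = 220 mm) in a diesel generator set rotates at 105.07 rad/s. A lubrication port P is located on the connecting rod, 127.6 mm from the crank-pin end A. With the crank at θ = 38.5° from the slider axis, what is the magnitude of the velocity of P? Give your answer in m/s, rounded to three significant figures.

4.00

ω = 105.1 rad/s.  Crank-pin speed |V_A| = rω = 5.2535 m/s, perpendicular to OA.
Rod angle: sinφ = −(r/L) sinθ ⇒ φ = -8.134°; ω_rod = −rω cosθ/√(L²−r²sin²θ) = -18.878 rad/s.
V_P = V_A + ω_rod × AP, with AP = 0.1276 m along the rod.
Components: V_Px = −rω sinθ − a·ω_rod·sinφ = -3.6112 m/s;  V_Py = rω cosθ + a·ω_rod·cosφ = +1.7268 m/s.
|V_P| = √(V_Px² + V_Py²) = 4.0028 m/s.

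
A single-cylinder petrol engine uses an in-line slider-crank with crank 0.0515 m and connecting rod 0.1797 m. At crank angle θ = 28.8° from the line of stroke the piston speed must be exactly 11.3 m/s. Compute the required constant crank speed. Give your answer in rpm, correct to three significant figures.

3470

For an in-line slider-crank, |v_piston| = rω|sinθ|·[1 + r cosθ/√(L² − r² sin²θ)].
With r = 0.0515 m, L = 0.1797 m, θ = 28.8°: the bracketed kinematic factor |dx/dθ| = 0.031101 m.
ω = v/|dx/dθ| = 11.3/0.031101 = 363.33 rad/s.
N = 60ω/(2π) = 3469.5 rpm.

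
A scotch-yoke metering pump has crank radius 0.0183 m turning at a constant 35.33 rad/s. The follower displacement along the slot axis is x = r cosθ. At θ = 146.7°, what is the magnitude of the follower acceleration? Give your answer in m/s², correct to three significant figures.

ω = 35.33 rad/s
x = r cosθ ⇒ ẍ = −rω² cosθ (ω constant).
|a| = rω²|cosθ| = 0.0183·(35.33)²·|cos 146.7°| = 19.092 m/s².

19.1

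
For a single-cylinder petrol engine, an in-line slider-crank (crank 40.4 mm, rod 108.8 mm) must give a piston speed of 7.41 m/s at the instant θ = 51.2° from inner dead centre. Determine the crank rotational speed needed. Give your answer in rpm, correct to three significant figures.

1810

For an in-line slider-crank, |v_piston| = rω|sinθ|·[1 + r cosθ/√(L² − r² sin²θ)].
With r = 0.0404 m, L = 0.1088 m, θ = 51.2°: the bracketed kinematic factor |dx/dθ| = 0.039138 m.
ω = v/|dx/dθ| = 7.41/0.039138 = 189.33 rad/s.
N = 60ω/(2π) = 1807.9 rpm.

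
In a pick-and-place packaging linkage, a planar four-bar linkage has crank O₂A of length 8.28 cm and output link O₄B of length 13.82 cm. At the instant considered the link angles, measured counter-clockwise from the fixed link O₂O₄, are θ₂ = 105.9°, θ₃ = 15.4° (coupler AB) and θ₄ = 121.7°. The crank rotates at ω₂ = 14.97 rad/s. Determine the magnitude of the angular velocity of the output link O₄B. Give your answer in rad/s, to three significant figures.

9.34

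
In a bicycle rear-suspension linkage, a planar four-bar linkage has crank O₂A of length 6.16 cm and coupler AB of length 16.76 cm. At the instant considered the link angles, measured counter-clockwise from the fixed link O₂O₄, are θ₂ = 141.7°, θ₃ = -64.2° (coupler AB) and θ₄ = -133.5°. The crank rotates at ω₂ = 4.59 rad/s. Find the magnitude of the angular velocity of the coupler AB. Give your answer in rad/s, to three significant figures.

1.80

ω₂ = 4.59 rad/s
Differentiating the loop-closure r₂e^{iθ₂}+r₃e^{iθ₃}=r₁+r₄e^{iθ₄} gives r₂ω₂e^{iθ₂}+r₃ω₃e^{iθ₃}=r₄ω₄e^{iθ₄}.
Eliminating the other unknown: ω₃ = r₂ω₂ sin(θ₄−θ₂) / [r₃ sin(θ₃−θ₄)].
Numerator sine = +0.99588; denominator sine = +0.93544.
Result = 0.0616·4.59·(+0.99588) / (0.1676·(+0.93544)) = +1.796 rad/s; magnitude 1.796 rad/s.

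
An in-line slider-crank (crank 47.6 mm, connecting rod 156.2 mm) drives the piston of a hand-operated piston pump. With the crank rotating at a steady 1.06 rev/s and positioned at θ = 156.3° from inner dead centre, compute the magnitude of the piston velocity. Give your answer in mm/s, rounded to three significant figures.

91.6

ω = 2π·1.06 = 6.66 rad/s
For an in-line slider-crank, x = r cosθ + √(L² − r² sin²θ), so v = −rω sinθ·[1 + r cosθ/√(L² − r² sin²θ)].
With r = 0.0476 m, L = 0.1562 m, θ = 156.3°: √(L² − r² sin²θ) = 0.15502 m.
v = −0.0476·6.66·0.40195·[1 + 0.0476·-0.91566/0.15502] = -0.091601 m/s.
|v| = 0.091601 m/s = 91.601 mm/s.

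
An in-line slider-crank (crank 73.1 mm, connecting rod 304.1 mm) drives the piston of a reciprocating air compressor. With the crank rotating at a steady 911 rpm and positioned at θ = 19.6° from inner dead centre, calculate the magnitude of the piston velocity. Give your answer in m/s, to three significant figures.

2.87

ω = 2π·911/60 = 95.4 rad/s
For an in-line slider-crank, x = r cosθ + √(L² − r² sin²θ), so v = −rω sinθ·[1 + r cosθ/√(L² − r² sin²θ)].
With r = 0.0731 m, L = 0.3041 m, θ = 19.6°: √(L² − r² sin²θ) = 0.30311 m.
v = −0.0731·95.4·0.33545·[1 + 0.0731·0.94206/0.30311] = -2.8708 m/s.
|v| = 2.8708 m/s.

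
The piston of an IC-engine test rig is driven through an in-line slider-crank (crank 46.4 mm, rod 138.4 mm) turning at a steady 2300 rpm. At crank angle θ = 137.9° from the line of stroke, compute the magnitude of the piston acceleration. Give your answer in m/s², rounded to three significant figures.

ω = 2π·2300/60 = 240.9 rad/s
x(θ) = r cosθ + √(L² − r² sin²θ); with ω constant, a = ω²·d²x/dθ².
d²x/dθ² = −r cosθ − r²(cos2θ)/√u − r⁴ sin²2θ/(4u^{3/2}),  u = L² − r² sin²θ = 0.0181869 m².
Substituting r = 0.0464 m, L = 0.1384 m, θ = 137.9°: d²x/dθ² = +0.032347 m.
a = ω²·d²x/dθ² = (240.9)²·(+0.032347) = +1876.5 m/s²;  |a| = 1876.5 m/s².

1880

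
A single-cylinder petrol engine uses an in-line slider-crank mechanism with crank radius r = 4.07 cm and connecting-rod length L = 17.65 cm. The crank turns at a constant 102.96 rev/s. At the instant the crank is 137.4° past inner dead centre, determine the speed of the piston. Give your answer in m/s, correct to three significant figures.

ω = 2π·103 = 646.9 rad/s
For an in-line slider-crank, x = r cosθ + √(L² − r² sin²θ), so v = −rω sinθ·[1 + r cosθ/√(L² − r² sin²θ)].
With r = 0.0407 m, L = 0.1765 m, θ = 137.4°: √(L² − r² sin²θ) = 0.17434 m.
v = −0.0407·646.9·0.67688·[1 + 0.0407·-0.73610/0.17434] = -14.759 m/s.
|v| = 14.759 m/s.

14.8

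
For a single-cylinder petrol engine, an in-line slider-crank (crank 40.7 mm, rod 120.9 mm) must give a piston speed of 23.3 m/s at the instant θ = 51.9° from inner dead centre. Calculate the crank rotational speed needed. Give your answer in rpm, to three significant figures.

For an in-line slider-crank, |v_piston| = rω|sinθ|·[1 + r cosθ/√(L² − r² sin²θ)].
With r = 0.0407 m, L = 0.1209 m, θ = 51.9°: the bracketed kinematic factor |dx/dθ| = 0.038928 m.
ω = v/|dx/dθ| = 23.3/0.038928 = 598.55 rad/s.
N = 60ω/(2π) = 5715.7 rpm.

5720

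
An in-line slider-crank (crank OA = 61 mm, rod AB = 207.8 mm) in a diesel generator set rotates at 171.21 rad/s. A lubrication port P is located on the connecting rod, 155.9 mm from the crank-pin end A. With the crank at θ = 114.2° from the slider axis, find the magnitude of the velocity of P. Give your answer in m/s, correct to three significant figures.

ω = 171.2 rad/s.  Crank-pin speed |V_A| = rω = 10.444 m/s, perpendicular to OA.
Rod angle: sinφ = −(r/L) sinθ ⇒ φ = -15.531°; ω_rod = −rω cosθ/√(L²−r²sin²θ) = +21.383 rad/s.
V_P = V_A + ω_rod × AP, with AP = 0.1559 m along the rod.
Components: V_Px = −rω sinθ − a·ω_rod·sinφ = -8.6334 m/s;  V_Py = rω cosθ + a·ω_rod·cosφ = -1.0693 m/s.
|V_P| = √(V_Px² + V_Py²) = 8.6994 m/s.

8.70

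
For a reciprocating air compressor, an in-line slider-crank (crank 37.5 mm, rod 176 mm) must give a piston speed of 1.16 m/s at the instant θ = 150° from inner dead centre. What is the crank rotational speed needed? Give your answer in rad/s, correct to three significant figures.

For an in-line slider-crank, |v_piston| = rω|sinθ|·[1 + r cosθ/√(L² − r² sin²θ)].
With r = 0.0375 m, L = 0.176 m, θ = 150°: the bracketed kinematic factor |dx/dθ| = 0.01527 m.
ω = v/|dx/dθ| = 1.16/0.01527 = 75.964 rad/s.

76.0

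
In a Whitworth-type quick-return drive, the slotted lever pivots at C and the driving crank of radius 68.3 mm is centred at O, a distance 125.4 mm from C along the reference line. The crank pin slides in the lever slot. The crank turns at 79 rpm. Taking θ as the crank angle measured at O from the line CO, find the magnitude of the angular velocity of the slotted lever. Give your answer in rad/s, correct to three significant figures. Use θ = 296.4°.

2.50

ω = 8.273 rad/s (from 79 rpm).
Crank pin A relative to C: A = (d + r cosθ, r sinθ); lever angle φ = atan2(r sinθ, d + r cosθ).
Differentiating tanφ: φ̇ = rω(d cosθ + r)/(d² + r² + 2dr cosθ).
d² + r² + 2dr cosθ = |CA|² = 0.0280065 m²;  d cosθ + r = +0.12406 m.
|ω_lever| = |0.0683·8.273·+0.12406| / 0.0280065 = 2.5029 rad/s.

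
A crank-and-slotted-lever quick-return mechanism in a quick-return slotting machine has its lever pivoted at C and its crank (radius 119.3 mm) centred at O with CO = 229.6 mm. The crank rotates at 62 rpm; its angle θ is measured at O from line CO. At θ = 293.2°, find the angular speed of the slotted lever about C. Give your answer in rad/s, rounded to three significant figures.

1.84

ω = 6.493 rad/s (from 62 rpm).
Crank pin A relative to C: A = (d + r cosθ, r sinθ); lever angle φ = atan2(r sinθ, d + r cosθ).
Differentiating tanφ: φ̇ = rω(d cosθ + r)/(d² + r² + 2dr cosθ).
d² + r² + 2dr cosθ = |CA|² = 0.0885298 m²;  d cosθ + r = +0.20975 m.
|ω_lever| = |0.1193·6.493·+0.20975| / 0.0885298 = 1.8351 rad/s.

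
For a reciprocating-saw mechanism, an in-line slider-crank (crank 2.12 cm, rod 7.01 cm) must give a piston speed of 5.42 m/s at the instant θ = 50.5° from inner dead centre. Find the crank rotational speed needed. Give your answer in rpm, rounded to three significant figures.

2640

For an in-line slider-crank, |v_piston| = rω|sinθ|·[1 + r cosθ/√(L² − r² sin²θ)].
With r = 0.0212 m, L = 0.0701 m, θ = 50.5°: the bracketed kinematic factor |dx/dθ| = 0.019595 m.
ω = v/|dx/dθ| = 5.42/0.019595 = 276.61 rad/s.
N = 60ω/(2π) = 2641.4 rpm.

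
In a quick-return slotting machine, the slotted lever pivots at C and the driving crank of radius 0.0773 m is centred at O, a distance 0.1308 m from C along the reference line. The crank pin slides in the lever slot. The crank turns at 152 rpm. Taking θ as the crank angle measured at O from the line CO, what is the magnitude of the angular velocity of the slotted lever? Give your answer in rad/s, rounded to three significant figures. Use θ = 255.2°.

ω = 15.92 rad/s (from 152 rpm).
Crank pin A relative to C: A = (d + r cosθ, r sinθ); lever angle φ = atan2(r sinθ, d + r cosθ).
Differentiating tanφ: φ̇ = rω(d cosθ + r)/(d² + r² + 2dr cosθ).
d² + r² + 2dr cosθ = |CA|² = 0.0179184 m²;  d cosθ + r = +0.043888 m.
|ω_lever| = |0.0773·15.92·+0.043888| / 0.0179184 = 3.0137 rad/s.

3.01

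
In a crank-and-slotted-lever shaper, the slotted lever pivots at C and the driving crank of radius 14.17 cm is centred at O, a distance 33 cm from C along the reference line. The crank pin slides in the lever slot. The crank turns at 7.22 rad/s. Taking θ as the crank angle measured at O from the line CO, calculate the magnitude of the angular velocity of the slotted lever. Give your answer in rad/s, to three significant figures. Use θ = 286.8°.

ω = 7.22 rad/s
Crank pin A relative to C: A = (d + r cosθ, r sinθ); lever angle φ = atan2(r sinθ, d + r cosθ).
Differentiating tanφ: φ̇ = rω(d cosθ + r)/(d² + r² + 2dr cosθ).
d² + r² + 2dr cosθ = |CA|² = 0.15601 m²;  d cosθ + r = +0.23708 m.
|ω_lever| = |0.1417·7.22·+0.23708| / 0.15601 = 1.5547 rad/s.

1.55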